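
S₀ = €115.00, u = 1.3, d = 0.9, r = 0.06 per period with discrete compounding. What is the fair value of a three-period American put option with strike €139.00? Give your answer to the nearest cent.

€24.00

Risk-neutral probability p = (1 + 0.06 − 0.9)/(1.3 − 0.9) = 0.1600/0.4000 = 0.4000
Terminal stock prices: S_uuu = 252.7, S_uud = 174.9, S_udd = 121.1, S_ddd = 83.84
Terminal payoffs (K − S): max(-113.7, 0) = 0, max(-35.92, 0) = 0, max(17.9, 0) = 17.9, max(55.16, 0) = 55.16
Node uu (S = 194.4): continuation = 1/1.06·[0.4000·0.0000 + 0.6000·0.0000] = 0.0000; exercise value = 0.0000 ≤ continuation, so V_uu = 0.0000
Node ud (S = 134.6): continuation = 1/1.06·[0.4000·0.0000 + 0.6000·17.9050] = 10.1349; exercise value = 4.4500 ≤ continuation, so V_ud = 10.1349
Node dd (S = 93.15): continuation = 1/1.06·[0.4000·17.9050 + 0.6000·55.1650] = 37.9821; exercise value = 45.8500 > continuation, so V_dd = 45.8500 (exercise)
Node u (S = 149.5): continuation = 1/1.06·[0.4000·0.0000 + 0.6000·10.1349] = 5.7367; exercise value = 0.0000 ≤ continuation, so V_u = 5.7367
Node d (S = 103.5): continuation = 1/1.06·[0.4000·10.1349 + 0.6000·45.8500] = 29.7773; exercise value = 35.5000 > continuation, so V_d = 35.5000 (exercise)
Node 0 (S = 115): continuation = 1/1.06·[0.4000·5.7367 + 0.6000·35.5000] = 22.2591; exercise value = 24.0000 > continuation, so V_0 = 24.0000 (exercise)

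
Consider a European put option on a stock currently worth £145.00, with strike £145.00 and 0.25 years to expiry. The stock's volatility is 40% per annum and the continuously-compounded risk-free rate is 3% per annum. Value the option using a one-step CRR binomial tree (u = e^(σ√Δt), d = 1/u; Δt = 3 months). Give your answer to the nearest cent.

£13.86

CRR parameters: u = e^(σ√Δt) = e^(0.4·√0.25) = 1.2214, d = 1/u = 0.8187
Per-period rate: rΔt = 0.03·0.25 = 0.0075, so R = e^0.0075 = 1.0075
Risk-neutral probability p = (e^0.0075 − 0.8187)/(1.2214 − 0.8187) = 0.1888/0.4027 = 0.4689
Terminal stock prices: S_u = 177.1, S_d = 118.7
Terminal payoffs (K − S): max(-32.1, 0) = 0, max(26.28, 0) = 26.28
Node 0 (S = 145): V_0 = e^(−0.0075)·[0.4689·0.0000 + 0.5311·26.2840] = 13.8562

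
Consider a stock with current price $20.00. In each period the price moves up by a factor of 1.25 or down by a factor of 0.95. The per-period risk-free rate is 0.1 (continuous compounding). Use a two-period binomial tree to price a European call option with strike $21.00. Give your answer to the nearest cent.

Risk-neutral probability p = (e^0.1 − 0.95)/(1.25 − 0.95) = 0.1552/0.3000 = 0.5172
Terminal stock prices: S_uu = 31.25, S_ud = 23.75, S_dd = 18.05
Terminal payoffs (S − K): max(10.25, 0) = 10.25, max(2.75, 0) = 2.75, max(-2.95, 0) = 0
Node u (S = 25): V_u = e^(−0.1)·[0.5172·10.2500 + 0.4828·2.7500] = 5.9984
Node d (S = 19): V_d = e^(−0.1)·[0.5172·2.7500 + 0.4828·0.0000] = 1.2870
Node 0 (S = 20): V_0 = e^(−0.1)·[0.5172·5.9984 + 0.4828·1.2870] = 3.3696

$3.37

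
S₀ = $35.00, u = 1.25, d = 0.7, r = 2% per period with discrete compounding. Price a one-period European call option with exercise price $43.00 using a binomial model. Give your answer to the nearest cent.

$0.43

Risk-neutral probability p = (1 + 0.02 − 0.7)/(1.25 − 0.7) = 0.3200/0.5500 = 0.5818
Terminal stock prices: S_u = 43.75, S_d = 24.5
Terminal payoffs (S − K): max(0.75, 0) = 0.75, max(-18.5, 0) = 0
Node 0 (S = 35): V_0 = 1/1.02·[0.5818·0.7500 + 0.4182·0.0000] = 0.4278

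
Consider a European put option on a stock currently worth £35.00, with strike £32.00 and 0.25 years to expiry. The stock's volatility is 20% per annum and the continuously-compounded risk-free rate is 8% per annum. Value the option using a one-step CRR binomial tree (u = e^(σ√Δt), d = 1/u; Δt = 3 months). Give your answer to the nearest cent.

£0.14

CRR parameters: u = e^(σ√Δt) = e^(0.2·√0.25) = 1.1052, d = 1/u = 0.9048
Per-period rate: rΔt = 0.08·0.25 = 0.02, so R = e^0.02 = 1.0202
Risk-neutral probability p = (e^0.02 − 0.9048)/(1.1052 − 0.9048) = 0.1154/0.2003 = 0.5759
Terminal stock prices: S_u = 38.68, S_d = 31.67
Terminal payoffs (K − S): max(-6.681, 0) = 0, max(0.3307, 0) = 0.3307
Node 0 (S = 35): V_0 = e^(−0.02)·[0.5759·0.0000 + 0.4241·0.3307] = 0.1375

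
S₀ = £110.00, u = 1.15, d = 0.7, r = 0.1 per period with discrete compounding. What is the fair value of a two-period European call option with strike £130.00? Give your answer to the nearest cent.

£10.11

Risk-neutral probability p = (1 + 0.1 − 0.7)/(1.15 − 0.7) = 0.4000/0.4500 = 0.8889
Terminal stock prices: S_uu = 145.5, S_ud = 88.55, S_dd = 53.9
Terminal payoffs (S − K): max(15.47, 0) = 15.47, max(-41.45, 0) = 0, max(-76.1, 0) = 0
Node u (S = 126.5): V_u = 1/1.1·[0.8889·15.4750 + 0.1111·0.0000] = 12.5051
Node d (S = 77): V_d = 1/1.1·[0.8889·0.0000 + 0.1111·0.0000] = 0.0000
Node 0 (S = 110): V_0 = 1/1.1·[0.8889·12.5051 + 0.1111·0.0000] = 10.1051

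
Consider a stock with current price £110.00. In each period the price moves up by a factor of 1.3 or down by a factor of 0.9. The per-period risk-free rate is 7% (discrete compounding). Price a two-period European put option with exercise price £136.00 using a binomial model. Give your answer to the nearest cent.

£16.66

Risk-neutral probability p = (1 + 0.07 − 0.9)/(1.3 − 0.9) = 0.1700/0.4000 = 0.4250
Terminal stock prices: S_uu = 185.9, S_ud = 128.7, S_dd = 89.1
Terminal payoffs (K − S): max(-49.9, 0) = 0, max(7.3, 0) = 7.3, max(46.9, 0) = 46.9
Node u (S = 143): V_u = 1/1.07·[0.4250·0.0000 + 0.5750·7.3000] = 3.9229
Node d (S = 99): V_d = 1/1.07·[0.4250·7.3000 + 0.5750·46.9000] = 28.1028
Node 0 (S = 110): V_0 = 1/1.07·[0.4250·3.9229 + 0.5750·28.1028] = 16.6601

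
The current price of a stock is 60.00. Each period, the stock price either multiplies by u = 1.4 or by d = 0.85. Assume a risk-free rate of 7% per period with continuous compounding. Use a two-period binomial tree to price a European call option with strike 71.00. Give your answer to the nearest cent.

Risk-neutral probability p = (e^0.07 − 0.85)/(1.4 − 0.85) = 0.2225/0.5500 = 0.4046
Terminal stock prices: S_uu = 117.6, S_ud = 71.4, S_dd = 43.35
Terminal payoffs (S − K): max(46.6, 0) = 46.6, max(0.4, 0) = 0.4, max(-27.65, 0) = 0
Node u (S = 84): V_u = e^(−0.07)·[0.4046·46.6000 + 0.5954·0.4000] = 17.8000
Node d (S = 51): V_d = e^(−0.07)·[0.4046·0.4000 + 0.5954·0.0000] = 0.1509
Node 0 (S = 60): V_0 = e^(−0.07)·[0.4046·17.8000 + 0.5954·0.1509] = 6.7981

6.80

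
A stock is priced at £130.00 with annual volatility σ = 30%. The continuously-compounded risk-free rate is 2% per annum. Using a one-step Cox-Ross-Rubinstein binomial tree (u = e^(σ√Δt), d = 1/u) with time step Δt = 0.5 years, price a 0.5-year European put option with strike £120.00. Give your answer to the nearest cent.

£7.78

CRR parameters: u = e^(σ√Δt) = e^(0.3·√0.5) = 1.2363, d = 1/u = 0.8089
Per-period rate: rΔt = 0.02·0.5 = 0.01, so R = e^0.01 = 1.0101
Risk-neutral probability p = (e^0.01 − 0.8089)/(1.2363 − 0.8089) = 0.2012/0.4275 = 0.4707
Terminal stock prices: S_u = 160.7, S_d = 105.2
Terminal payoffs (K − S): max(-40.72, 0) = 0, max(14.85, 0) = 14.85
Node 0 (S = 130): V_0 = e^(−0.01)·[0.4707·0.0000 + 0.5293·14.8485] = 7.7814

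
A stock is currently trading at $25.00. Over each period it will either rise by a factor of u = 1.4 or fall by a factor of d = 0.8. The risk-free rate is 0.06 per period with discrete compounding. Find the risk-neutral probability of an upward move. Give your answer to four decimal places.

p = 0.4333

Risk-neutral probability p = (1 + 0.06 − 0.8)/(1.4 − 0.8) = 0.2600/0.6000 = 0.4333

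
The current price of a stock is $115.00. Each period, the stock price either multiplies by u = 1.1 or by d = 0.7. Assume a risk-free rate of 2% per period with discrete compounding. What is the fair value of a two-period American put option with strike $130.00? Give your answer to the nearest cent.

Risk-neutral probability p = (1 + 0.02 − 0.7)/(1.1 − 0.7) = 0.3200/0.4000 = 0.8000
Terminal stock prices: S_uu = 139.2, S_ud = 88.55, S_dd = 56.35
Terminal payoffs (K − S): max(-9.15, 0) = 0, max(41.45, 0) = 41.45, max(73.65, 0) = 73.65
Node u (S = 126.5): continuation = 1/1.02·[0.8000·0.0000 + 0.2000·41.4500] = 8.1275; exercise value = 3.5000 ≤ continuation, so V_u = 8.1275
Node d (S = 80.5): continuation = 1/1.02·[0.8000·41.4500 + 0.2000·73.6500] = 46.9510; exercise value = 49.5000 > continuation, so V_d = 49.5000 (exercise)
Node 0 (S = 115): continuation = 1/1.02·[0.8000·8.1275 + 0.2000·49.5000] = 16.0804; exercise value = 15.0000 ≤ continuation, so V_0 = 16.0804

$16.08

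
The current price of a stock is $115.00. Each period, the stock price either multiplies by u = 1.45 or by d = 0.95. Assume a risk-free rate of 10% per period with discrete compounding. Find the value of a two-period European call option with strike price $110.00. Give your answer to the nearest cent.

$26.61

Risk-neutral probability p = (1 + 0.1 − 0.95)/(1.45 − 0.95) = 0.1500/0.5000 = 0.3000
Terminal stock prices: S_uu = 241.8, S_ud = 158.4, S_dd = 103.8
Terminal payoffs (S − K): max(131.8, 0) = 131.8, max(48.41, 0) = 48.41, max(-6.213, 0) = 0
Node u (S = 166.8): V_u = 1/1.1·[0.3000·131.7875 + 0.7000·48.4125] = 66.7500
Node d (S = 109.2): V_d = 1/1.1·[0.3000·48.4125 + 0.7000·0.0000] = 13.2034
Node 0 (S = 115): V_0 = 1/1.1·[0.3000·66.7500 + 0.7000·13.2034] = 26.6067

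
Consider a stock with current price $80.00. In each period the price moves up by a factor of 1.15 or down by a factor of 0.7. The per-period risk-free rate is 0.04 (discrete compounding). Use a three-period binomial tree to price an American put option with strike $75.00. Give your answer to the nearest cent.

$6.39

Risk-neutral probability p = (1 + 0.04 − 0.7)/(1.15 − 0.7) = 0.3400/0.4500 = 0.7556
Terminal stock prices: S_uuu = 121.7, S_uud = 74.06, S_udd = 45.08, S_ddd = 27.44
Terminal payoffs (K − S): max(-46.67, 0) = 0, max(0.94, 0) = 0.94, max(29.92, 0) = 29.92, max(47.56, 0) = 47.56
Node uu (S = 105.8): continuation = 1/1.04·[0.7556·0.0000 + 0.2444·0.9400] = 0.2209; exercise value = 0.0000 ≤ continuation, so V_uu = 0.2209
Node ud (S = 64.4): continuation = 1/1.04·[0.7556·0.9400 + 0.2444·29.9200] = 7.7154; exercise value = 10.6000 > continuation, so V_ud = 10.6000 (exercise)
Node dd (S = 39.2): continuation = 1/1.04·[0.7556·29.9200 + 0.2444·47.5600] = 32.9154; exercise value = 35.8000 > continuation, so V_dd = 35.8000 (exercise)
Node u (S = 92): continuation = 1/1.04·[0.7556·0.2209 + 0.2444·10.6000] = 2.6520; exercise value = 0.0000 ≤ continuation, so V_u = 2.6520
Node d (S = 56): continuation = 1/1.04·[0.7556·10.6000 + 0.2444·35.8000] = 16.1154; exercise value = 19.0000 > continuation, so V_d = 19.0000 (exercise)
Node 0 (S = 80): continuation = 1/1.04·[0.7556·2.6520 + 0.2444·19.0000] = 6.3925; exercise value = 0.0000 ≤ continuation, so V_0 = 6.3925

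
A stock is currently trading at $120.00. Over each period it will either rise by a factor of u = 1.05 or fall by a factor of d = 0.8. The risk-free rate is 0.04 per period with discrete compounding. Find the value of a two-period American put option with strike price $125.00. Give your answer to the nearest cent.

Risk-neutral probability p = (1 + 0.04 − 0.8)/(1.05 − 0.8) = 0.2400/0.2500 = 0.9600
Terminal stock prices: S_uu = 132.3, S_ud = 100.8, S_dd = 76.8
Terminal payoffs (K − S): max(-7.3, 0) = 0, max(24.2, 0) = 24.2, max(48.2, 0) = 48.2
Node u (S = 126): continuation = 1/1.04·[0.9600·0.0000 + 0.0400·24.2000] = 0.9308; exercise value = 0.0000 ≤ continuation, so V_u = 0.9308
Node d (S = 96): continuation = 1/1.04·[0.9600·24.2000 + 0.0400·48.2000] = 24.1923; exercise value = 29.0000 > continuation, so V_d = 29.0000 (exercise)
Node 0 (S = 120): continuation = 1/1.04·[0.9600·0.9308 + 0.0400·29.0000] = 1.9746; exercise value = 5.0000 > continuation, so V_0 = 5.0000 (exercise)

$5.00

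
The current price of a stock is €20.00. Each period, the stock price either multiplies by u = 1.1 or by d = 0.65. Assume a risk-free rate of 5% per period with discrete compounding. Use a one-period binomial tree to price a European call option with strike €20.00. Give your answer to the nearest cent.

€1.69

Risk-neutral probability p = (1 + 0.05 − 0.65)/(1.1 − 0.65) = 0.4000/0.4500 = 0.8889
Terminal stock prices: S_u = 22, S_d = 13
Terminal payoffs (S − K): max(2, 0) = 2, max(-7, 0) = 0
Node 0 (S = 20): V_0 = 1/1.05·[0.8889·2.0000 + 0.1111·0.0000] = 1.6931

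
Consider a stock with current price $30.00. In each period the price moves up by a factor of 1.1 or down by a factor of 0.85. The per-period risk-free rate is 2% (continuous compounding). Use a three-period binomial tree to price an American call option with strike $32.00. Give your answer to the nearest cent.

$2.36

Risk-neutral probability p = (e^0.02 − 0.85)/(1.1 − 0.85) = 0.1702/0.2500 = 0.6808
Terminal stock prices: S_uuu = 39.93, S_uud = 30.86, S_udd = 23.84, S_ddd = 18.42
Terminal payoffs (S − K): max(7.93, 0) = 7.93, max(-1.145, 0) = 0, max(-8.158, 0) = 0, max(-13.58, 0) = 0
Node uu (S = 36.3): continuation = e^(−0.02)·[0.6808·7.9300 + 0.3192·0.0000] = 5.2919; exercise value = 4.3000 ≤ continuation, so V_uu = 5.2919
Node ud (S = 28.05): continuation = e^(−0.02)·[0.6808·0.0000 + 0.3192·0.0000] = 0.0000; exercise value = 0.0000 ≤ continuation, so V_ud = 0.0000
Node dd (S = 21.67): continuation = e^(−0.02)·[0.6808·0.0000 + 0.3192·0.0000] = 0.0000; exercise value = 0.0000 ≤ continuation, so V_dd = 0.0000
Node u (S = 33): continuation = e^(−0.02)·[0.6808·5.2919 + 0.3192·0.0000] = 3.5314; exercise value = 1.0000 ≤ continuation, so V_u = 3.5314
Node d (S = 25.5): continuation = e^(−0.02)·[0.6808·0.0000 + 0.3192·0.0000] = 0.0000; exercise value = 0.0000 ≤ continuation, so V_d = 0.0000
Node 0 (S = 30): continuation = e^(−0.02)·[0.6808·3.5314 + 0.3192·0.0000] = 2.3566; exercise value = 0.0000 ≤ continuation, so V_0 = 2.3566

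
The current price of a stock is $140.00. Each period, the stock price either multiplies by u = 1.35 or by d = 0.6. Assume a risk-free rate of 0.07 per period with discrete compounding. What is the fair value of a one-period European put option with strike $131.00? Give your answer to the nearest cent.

$16.40

Risk-neutral probability p = (1 + 0.07 − 0.6)/(1.35 − 0.6) = 0.4700/0.7500 = 0.6267
Terminal stock prices: S_u = 189, S_d = 84
Terminal payoffs (K − S): max(-58, 0) = 0, max(47, 0) = 47
Node 0 (S = 140): V_0 = 1/1.07·[0.6267·0.0000 + 0.3733·47.0000] = 16.3988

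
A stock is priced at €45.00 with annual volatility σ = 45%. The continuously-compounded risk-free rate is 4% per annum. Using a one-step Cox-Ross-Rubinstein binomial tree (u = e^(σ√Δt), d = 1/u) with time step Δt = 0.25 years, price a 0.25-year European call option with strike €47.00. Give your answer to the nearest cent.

CRR parameters: u = e^(σ√Δt) = e^(0.45·√0.25) = 1.2523, d = 1/u = 0.7985
Per-period rate: rΔt = 0.04·0.25 = 0.01, so R = e^0.01 = 1.0101
Risk-neutral probability p = (e^0.01 − 0.7985)/(1.2523 − 0.7985) = 0.2115/0.4538 = 0.4661
Terminal stock prices: S_u = 56.35, S_d = 35.93
Terminal payoffs (S − K): max(9.355, 0) = 9.355, max(-11.07, 0) = 0
Node 0 (S = 45): V_0 = e^(−0.01)·[0.4661·9.3545 + 0.5339·0.0000] = 4.3171

€4.32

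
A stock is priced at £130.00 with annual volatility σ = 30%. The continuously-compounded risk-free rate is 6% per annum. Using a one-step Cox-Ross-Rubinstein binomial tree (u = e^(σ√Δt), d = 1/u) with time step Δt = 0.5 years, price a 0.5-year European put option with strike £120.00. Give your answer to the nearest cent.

CRR parameters: u = e^(σ√Δt) = e^(0.3·√0.5) = 1.2363, d = 1/u = 0.8089
Per-period rate: rΔt = 0.06·0.5 = 0.03, so R = e^0.03 = 1.0305
Risk-neutral probability p = (e^0.03 − 0.8089)/(1.2363 − 0.8089) = 0.2216/0.4275 = 0.5184
Terminal stock prices: S_u = 160.7, S_d = 105.2
Terminal payoffs (K − S): max(-40.72, 0) = 0, max(14.85, 0) = 14.85
Node 0 (S = 130): V_0 = e^(−0.03)·[0.5184·0.0000 + 0.4816·14.8485] = 6.9395

£6.94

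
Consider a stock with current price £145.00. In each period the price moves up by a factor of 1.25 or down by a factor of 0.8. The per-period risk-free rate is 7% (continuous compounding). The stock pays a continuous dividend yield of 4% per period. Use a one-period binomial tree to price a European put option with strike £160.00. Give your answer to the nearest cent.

£20.02

Per-period risk-free factor R = e^0.07 = 1.0725; dividend-adjusted growth = e^(0.07−0.04) = 1.0305.
Risk-neutral probability p = (1.0305 − 0.8)/(1.25 − 0.8) = 0.2305/0.4500 = 0.5121
Terminal stock prices: S_u = 181.2, S_d = 116
Terminal payoffs (K − S): max(-21.25, 0) = 0, max(44, 0) = 44
Node 0 (S = 145): V_0 = e^(−0.07)·[0.5121·0.0000 + 0.4879·44.0000] = 20.0154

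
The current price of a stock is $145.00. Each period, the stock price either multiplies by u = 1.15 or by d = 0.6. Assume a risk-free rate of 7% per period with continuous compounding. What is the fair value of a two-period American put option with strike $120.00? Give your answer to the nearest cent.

$6.43

Risk-neutral probability p = (e^0.07 − 0.6)/(1.15 − 0.6) = 0.4725/0.5500 = 0.8591
Terminal stock prices: S_uu = 191.8, S_ud = 100, S_dd = 52.2
Terminal payoffs (K − S): max(-71.76, 0) = 0, max(19.95, 0) = 19.95, max(67.8, 0) = 67.8
Node u (S = 166.8): continuation = e^(−0.07)·[0.8591·0.0000 + 0.1409·19.9500] = 2.6208; exercise value = 0.0000 ≤ continuation, so V_u = 2.6208
Node d (S = 87): continuation = e^(−0.07)·[0.8591·19.9500 + 0.1409·67.8000] = 24.8873; exercise value = 33.0000 > continuation, so V_d = 33.0000 (exercise)
Node 0 (S = 145): continuation = e^(−0.07)·[0.8591·2.6208 + 0.1409·33.0000] = 6.4345; exercise value = 0.0000 ≤ continuation, so V_0 = 6.4345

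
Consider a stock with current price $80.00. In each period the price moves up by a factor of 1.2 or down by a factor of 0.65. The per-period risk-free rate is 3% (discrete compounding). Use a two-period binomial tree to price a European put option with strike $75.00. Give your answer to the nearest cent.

Risk-neutral probability p = (1 + 0.03 − 0.65)/(1.2 − 0.65) = 0.3800/0.5500 = 0.6909
Terminal stock prices: S_uu = 115.2, S_ud = 62.4, S_dd = 33.8
Terminal payoffs (K − S): max(-40.2, 0) = 0, max(12.6, 0) = 12.6, max(41.2, 0) = 41.2
Node u (S = 96): V_u = 1/1.03·[0.6909·0.0000 + 0.3091·12.6000] = 3.7811
Node d (S = 52): V_d = 1/1.03·[0.6909·12.6000 + 0.3091·41.2000] = 20.8155
Node 0 (S = 80): V_0 = 1/1.03·[0.6909·3.7811 + 0.3091·20.8155] = 8.7828

$8.78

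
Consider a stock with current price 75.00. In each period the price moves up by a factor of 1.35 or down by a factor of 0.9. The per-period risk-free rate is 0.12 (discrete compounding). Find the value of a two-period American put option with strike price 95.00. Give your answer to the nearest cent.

Risk-neutral probability p = (1 + 0.12 − 0.9)/(1.35 − 0.9) = 0.2200/0.4500 = 0.4889
Terminal stock prices: S_uu = 136.7, S_ud = 91.12, S_dd = 60.75
Terminal payoffs (K − S): max(-41.69, 0) = 0, max(3.875, 0) = 3.875, max(34.25, 0) = 34.25
Node u (S = 101.2): continuation = 1/1.12·[0.4889·0.0000 + 0.5111·3.8750] = 1.7684; exercise value = 0.0000 ≤ continuation, so V_u = 1.7684
Node d (S = 67.5): continuation = 1/1.12·[0.4889·3.8750 + 0.5111·34.2500] = 17.3214; exercise value = 27.5000 > continuation, so V_d = 27.5000 (exercise)
Node 0 (S = 75): continuation = 1/1.12·[0.4889·1.7684 + 0.5111·27.5000] = 13.3215; exercise value = 20.0000 > continuation, so V_0 = 20.0000 (exercise)

20.00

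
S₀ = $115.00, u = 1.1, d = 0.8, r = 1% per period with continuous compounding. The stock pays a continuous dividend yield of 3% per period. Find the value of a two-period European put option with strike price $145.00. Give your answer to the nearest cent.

Per-period risk-free factor R = e^0.01 = 1.0101; dividend-adjusted growth = e^(0.01−0.03) = 0.9802.
Risk-neutral probability p = (0.9802 − 0.8)/(1.1 − 0.8) = 0.1802/0.3000 = 0.6007
Terminal stock prices: S_uu = 139.2, S_ud = 101.2, S_dd = 73.6
Terminal payoffs (K − S): max(5.85, 0) = 5.85, max(43.8, 0) = 43.8, max(71.4, 0) = 71.4
Node u (S = 126.5): V_u = e^(−0.01)·[0.6007·5.8500 + 0.3993·43.8000] = 20.7959
Node d (S = 92): V_d = e^(−0.01)·[0.6007·43.8000 + 0.3993·71.4000] = 54.2762
Node 0 (S = 115): V_0 = e^(−0.01)·[0.6007·20.7959 + 0.3993·54.2762] = 33.8259

$33.83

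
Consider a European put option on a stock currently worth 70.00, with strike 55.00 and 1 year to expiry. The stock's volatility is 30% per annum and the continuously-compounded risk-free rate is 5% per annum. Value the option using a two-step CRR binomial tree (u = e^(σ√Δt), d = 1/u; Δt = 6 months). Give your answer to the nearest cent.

CRR parameters: u = e^(σ√Δt) = e^(0.3·√0.5) = 1.2363, d = 1/u = 0.8089
Per-period rate: rΔt = 0.05·0.5 = 0.025, so R = e^0.025 = 1.0253
Risk-neutral probability p = (e^0.025 − 0.8089)/(1.2363 − 0.8089) = 0.2165/0.4275 = 0.5064
Terminal stock prices: S_uu = 107, S_ud = 70, S_dd = 45.8
Terminal payoffs (K − S): max(-51.99, 0) = 0, max(-15, 0) = 0, max(9.202, 0) = 9.202
Node u (S = 86.54): V_u = e^(−0.025)·[0.5064·0.0000 + 0.4936·0.0000] = 0.0000
Node d (S = 56.62): V_d = e^(−0.025)·[0.5064·0.0000 + 0.4936·9.2024] = 4.4303
Node 0 (S = 70): V_0 = e^(−0.025)·[0.5064·0.0000 + 0.4936·4.4303] = 2.1328

2.13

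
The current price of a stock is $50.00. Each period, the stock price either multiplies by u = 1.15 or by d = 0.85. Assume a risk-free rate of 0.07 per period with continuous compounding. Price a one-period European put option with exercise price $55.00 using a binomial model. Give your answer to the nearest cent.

$3.01

Risk-neutral probability p = (e^0.07 − 0.85)/(1.15 − 0.85) = 0.2225/0.3000 = 0.7417
Terminal stock prices: S_u = 57.5, S_d = 42.5
Terminal payoffs (K − S): max(-2.5, 0) = 0, max(12.5, 0) = 12.5
Node 0 (S = 50): V_0 = e^(−0.07)·[0.7417·0.0000 + 0.2583·12.5000] = 3.0105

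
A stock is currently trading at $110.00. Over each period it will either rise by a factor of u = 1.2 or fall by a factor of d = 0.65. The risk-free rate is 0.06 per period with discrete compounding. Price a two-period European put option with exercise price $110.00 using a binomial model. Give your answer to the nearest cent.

Risk-neutral probability p = (1 + 0.06 − 0.65)/(1.2 − 0.65) = 0.4100/0.5500 = 0.7455
Terminal stock prices: S_uu = 158.4, S_ud = 85.8, S_dd = 46.48
Terminal payoffs (K − S): max(-48.4, 0) = 0, max(24.2, 0) = 24.2, max(63.52, 0) = 63.52
Node u (S = 132): V_u = 1/1.06·[0.7455·0.0000 + 0.2545·24.2000] = 5.8113
Node d (S = 71.5): V_d = 1/1.06·[0.7455·24.2000 + 0.2545·63.5250] = 32.2736
Node 0 (S = 110): V_0 = 1/1.06·[0.7455·5.8113 + 0.2545·32.2736] = 11.8370

$11.84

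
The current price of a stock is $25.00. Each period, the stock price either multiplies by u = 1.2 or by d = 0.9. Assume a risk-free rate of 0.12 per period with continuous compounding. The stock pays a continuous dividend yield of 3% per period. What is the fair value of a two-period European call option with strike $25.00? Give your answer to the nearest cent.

Per-period risk-free factor R = e^0.12 = 1.1275; dividend-adjusted growth = e^(0.12−0.03) = 1.0942.
Risk-neutral probability p = (1.0942 − 0.9)/(1.2 − 0.9) = 0.1942/0.3000 = 0.6472
Terminal stock prices: S_uu = 36, S_ud = 27, S_dd = 20.25
Terminal payoffs (S − K): max(11, 0) = 11, max(2, 0) = 2, max(-4.75, 0) = 0
Node u (S = 30): V_u = e^(−0.12)·[0.6472·11.0000 + 0.3528·2.0000] = 6.9404
Node d (S = 22.5): V_d = e^(−0.12)·[0.6472·2.0000 + 0.3528·0.0000] = 1.1481
Node 0 (S = 25): V_0 = e^(−0.12)·[0.6472·6.9404 + 0.3528·1.1481] = 4.3434

$4.34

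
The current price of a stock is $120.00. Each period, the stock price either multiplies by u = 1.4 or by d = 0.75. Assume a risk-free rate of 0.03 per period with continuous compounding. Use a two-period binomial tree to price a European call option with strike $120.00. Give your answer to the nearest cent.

Risk-neutral probability p = (e^0.03 − 0.75)/(1.4 − 0.75) = 0.2805/0.6500 = 0.4315
Terminal stock prices: S_uu = 235.2, S_ud = 126, S_dd = 67.5
Terminal payoffs (S − K): max(115.2, 0) = 115.2, max(6, 0) = 6, max(-52.5, 0) = 0
Node u (S = 168): V_u = e^(−0.03)·[0.4315·115.2000 + 0.5685·6.0000] = 51.5465
Node d (S = 90): V_d = e^(−0.03)·[0.4315·6.0000 + 0.5685·0.0000] = 2.5123
Node 0 (S = 120): V_0 = e^(−0.03)·[0.4315·51.5465 + 0.5685·2.5123] = 22.9695

$22.97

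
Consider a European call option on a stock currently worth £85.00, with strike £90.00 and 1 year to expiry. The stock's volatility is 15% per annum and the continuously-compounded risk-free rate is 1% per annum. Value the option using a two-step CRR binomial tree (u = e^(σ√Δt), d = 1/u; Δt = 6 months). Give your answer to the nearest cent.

CRR parameters: u = e^(σ√Δt) = e^(0.15·√0.5) = 1.1119, d = 1/u = 0.8994
Per-period rate: rΔt = 0.01·0.5 = 0.005, so R = e^0.005 = 1.0050
Risk-neutral probability p = (e^0.005 − 0.8994)/(1.1119 − 0.8994) = 0.1056/0.2125 = 0.4971
Terminal stock prices: S_uu = 105.1, S_ud = 85, S_dd = 68.75
Terminal payoffs (S − K): max(15.09, 0) = 15.09, max(-5, 0) = 0, max(-21.25, 0) = 0
Node u (S = 94.51): V_u = e^(−0.005)·[0.4971·15.0864 + 0.5029·0.0000] = 7.4620
Node d (S = 76.45): V_d = e^(−0.005)·[0.4971·0.0000 + 0.5029·0.0000] = 0.0000
Node 0 (S = 85): V_0 = e^(−0.005)·[0.4971·7.4620 + 0.5029·0.0000] = 3.6908

£3.69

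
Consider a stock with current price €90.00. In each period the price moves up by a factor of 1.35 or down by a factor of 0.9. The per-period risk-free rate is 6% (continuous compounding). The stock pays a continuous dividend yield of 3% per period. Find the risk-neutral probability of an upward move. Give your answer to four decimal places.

p = 0.2899

Per-period risk-free factor R = e^0.06 = 1.0618; dividend-adjusted growth = e^(0.06−0.03) = 1.0305.
Risk-neutral probability p = (1.0305 − 0.9)/(1.35 − 0.9) = 0.1305/0.4500 = 0.2899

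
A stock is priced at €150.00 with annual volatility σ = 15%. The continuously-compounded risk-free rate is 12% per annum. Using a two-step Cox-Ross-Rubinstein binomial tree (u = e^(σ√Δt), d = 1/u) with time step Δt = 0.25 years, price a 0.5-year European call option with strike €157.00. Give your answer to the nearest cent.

CRR parameters: u = e^(σ√Δt) = e^(0.15·√0.25) = 1.0779, d = 1/u = 0.9277
Per-period rate: rΔt = 0.12·0.25 = 0.03, so R = e^0.03 = 1.0305
Risk-neutral probability p = (e^0.03 − 0.9277)/(1.0779 − 0.9277) = 0.1027/0.1501 = 0.6841
Terminal stock prices: S_uu = 174.3, S_ud = 150, S_dd = 129.1
Terminal payoffs (S − K): max(17.28, 0) = 17.28, max(-7, 0) = 0, max(-27.89, 0) = 0
Node u (S = 161.7): V_u = e^(−0.03)·[0.6841·17.2751 + 0.3159·0.0000] = 11.4686
Node d (S = 139.2): V_d = e^(−0.03)·[0.6841·0.0000 + 0.3159·0.0000] = 0.0000
Node 0 (S = 150): V_0 = e^(−0.03)·[0.6841·11.4686 + 0.3159·0.0000] = 7.6138

€7.61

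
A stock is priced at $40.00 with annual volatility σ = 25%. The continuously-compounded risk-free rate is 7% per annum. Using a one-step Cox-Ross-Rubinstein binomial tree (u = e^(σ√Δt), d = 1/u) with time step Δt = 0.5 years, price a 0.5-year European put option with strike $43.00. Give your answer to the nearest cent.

$4.06

CRR parameters: u = e^(σ√Δt) = e^(0.25·√0.5) = 1.1934, d = 1/u = 0.8380
Per-period rate: rΔt = 0.07·0.5 = 0.035, so R = e^0.035 = 1.0356
Risk-neutral probability p = (e^0.035 − 0.8380)/(1.1934 − 0.8380) = 0.1977/0.3554 = 0.5561
Terminal stock prices: S_u = 47.73, S_d = 33.52
Terminal payoffs (K − S): max(-4.735, 0) = 0, max(9.481, 0) = 9.481
Node 0 (S = 40): V_0 = e^(−0.035)·[0.5561·0.0000 + 0.4439·9.4813] = 4.0636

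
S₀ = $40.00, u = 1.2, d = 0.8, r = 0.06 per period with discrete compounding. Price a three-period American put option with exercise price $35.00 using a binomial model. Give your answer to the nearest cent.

$1.60

Risk-neutral probability p = (1 + 0.06 − 0.8)/(1.2 − 0.8) = 0.2600/0.4000 = 0.6500
Terminal stock prices: S_uuu = 69.12, S_uud = 46.08, S_udd = 30.72, S_ddd = 20.48
Terminal payoffs (K − S): max(-34.12, 0) = 0, max(-11.08, 0) = 0, max(4.28, 0) = 4.28, max(14.52, 0) = 14.52
Node uu (S = 57.6): continuation = 1/1.06·[0.6500·0.0000 + 0.3500·0.0000] = 0.0000; exercise value = 0.0000 ≤ continuation, so V_uu = 0.0000
Node ud (S = 38.4): continuation = 1/1.06·[0.6500·0.0000 + 0.3500·4.2800] = 1.4132; exercise value = 0.0000 ≤ continuation, so V_ud = 1.4132
Node dd (S = 25.6): continuation = 1/1.06·[0.6500·4.2800 + 0.3500·14.5200] = 7.4189; exercise value = 9.4000 > continuation, so V_dd = 9.4000 (exercise)
Node u (S = 48): continuation = 1/1.06·[0.6500·0.0000 + 0.3500·1.4132] = 0.4666; exercise value = 0.0000 ≤ continuation, so V_u = 0.4666
Node d (S = 32): continuation = 1/1.06·[0.6500·1.4132 + 0.3500·9.4000] = 3.9704; exercise value = 3.0000 ≤ continuation, so V_d = 3.9704
Node 0 (S = 40): continuation = 1/1.06·[0.6500·0.4666 + 0.3500·3.9704] = 1.5971; exercise value = 0.0000 ≤ continuation, so V_0 = 1.5971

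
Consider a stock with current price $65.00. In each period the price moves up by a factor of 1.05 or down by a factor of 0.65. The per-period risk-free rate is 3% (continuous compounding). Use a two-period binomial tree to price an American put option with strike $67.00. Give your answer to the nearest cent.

Risk-neutral probability p = (e^0.03 − 0.65)/(1.05 − 0.65) = 0.3805/0.4000 = 0.9511
Terminal stock prices: S_uu = 71.66, S_ud = 44.36, S_dd = 27.46
Terminal payoffs (K − S): max(-4.663, 0) = 0, max(22.64, 0) = 22.64, max(39.54, 0) = 39.54
Node u (S = 68.25): continuation = e^(−0.03)·[0.9511·0.0000 + 0.0489·22.6375] = 1.0735; exercise value = 0.0000 ≤ continuation, so V_u = 1.0735
Node d (S = 42.25): continuation = e^(−0.03)·[0.9511·22.6375 + 0.0489·39.5375] = 22.7699; exercise value = 24.7500 > continuation, so V_d = 24.7500 (exercise)
Node 0 (S = 65): continuation = e^(−0.03)·[0.9511·1.0735 + 0.0489·24.7500] = 2.1645; exercise value = 2.0000 ≤ continuation, so V_0 = 2.1645

$2.16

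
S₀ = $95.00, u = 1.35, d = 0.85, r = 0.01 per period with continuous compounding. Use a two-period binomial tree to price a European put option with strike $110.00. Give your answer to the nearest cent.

Risk-neutral probability p = (e^0.01 − 0.85)/(1.35 − 0.85) = 0.1601/0.5000 = 0.3201
Terminal stock prices: S_uu = 173.1, S_ud = 109, S_dd = 68.64
Terminal payoffs (K − S): max(-63.14, 0) = 0, max(0.9875, 0) = 0.9875, max(41.36, 0) = 41.36
Node u (S = 128.2): V_u = e^(−0.01)·[0.3201·0.0000 + 0.6799·0.9875] = 0.6647
Node d (S = 80.75): V_d = e^(−0.01)·[0.3201·0.9875 + 0.6799·41.3625] = 28.1555
Node 0 (S = 95): V_0 = e^(−0.01)·[0.3201·0.6647 + 0.6799·28.1555] = 19.1631

$19.16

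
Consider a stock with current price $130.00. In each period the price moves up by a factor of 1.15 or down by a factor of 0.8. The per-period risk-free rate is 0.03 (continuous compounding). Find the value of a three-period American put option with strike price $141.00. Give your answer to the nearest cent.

$17.26

Risk-neutral probability p = (e^0.03 − 0.8)/(1.15 − 0.8) = 0.2305/0.3500 = 0.6584
Terminal stock prices: S_uuu = 197.7, S_uud = 137.5, S_udd = 95.68, S_ddd = 66.56
Terminal payoffs (K − S): max(-56.71, 0) = 0, max(3.46, 0) = 3.46, max(45.32, 0) = 45.32, max(74.44, 0) = 74.44
Node uu (S = 171.9): continuation = e^(−0.03)·[0.6584·0.0000 + 0.3416·3.4600] = 1.1469; exercise value = 0.0000 ≤ continuation, so V_uu = 1.1469
Node ud (S = 119.6): continuation = e^(−0.03)·[0.6584·3.4600 + 0.3416·45.3200] = 17.2328; exercise value = 21.4000 > continuation, so V_ud = 21.4000 (exercise)
Node dd (S = 83.2): continuation = e^(−0.03)·[0.6584·45.3200 + 0.3416·74.4400] = 53.6328; exercise value = 57.8000 > continuation, so V_dd = 57.8000 (exercise)
Node u (S = 149.5): continuation = e^(−0.03)·[0.6584·1.1469 + 0.3416·21.4000] = 7.8262; exercise value = 0.0000 ≤ continuation, so V_u = 7.8262
Node d (S = 104): continuation = e^(−0.03)·[0.6584·21.4000 + 0.3416·57.8000] = 32.8328; exercise value = 37.0000 > continuation, so V_d = 37.0000 (exercise)
Node 0 (S = 130): continuation = e^(−0.03)·[0.6584·7.8262 + 0.3416·37.0000] = 17.2649; exercise value = 11.0000 ≤ continuation, so V_0 = 17.2649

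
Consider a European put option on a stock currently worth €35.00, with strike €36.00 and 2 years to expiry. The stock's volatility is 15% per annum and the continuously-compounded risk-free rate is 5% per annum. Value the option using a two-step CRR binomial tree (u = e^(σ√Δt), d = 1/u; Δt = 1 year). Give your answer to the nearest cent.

€1.65

CRR parameters: u = e^(σ√Δt) = e^(0.15·√1) = 1.1618, d = 1/u = 0.8607
Per-period rate: rΔt = 0.05·1 = 0.05, so R = e^0.05 = 1.0513
Risk-neutral probability p = (e^0.05 − 0.8607)/(1.1618 − 0.8607) = 0.1906/0.3011 = 0.6328
Terminal stock prices: S_uu = 47.25, S_ud = 35, S_dd = 25.93
Terminal payoffs (K − S): max(-11.25, 0) = 0, max(1, 0) = 1, max(10.07, 0) = 10.07
Node u (S = 40.66): V_u = e^(−0.05)·[0.6328·0.0000 + 0.3672·1.0000] = 0.3493
Node d (S = 30.12): V_d = e^(−0.05)·[0.6328·1.0000 + 0.3672·10.0714] = 4.1195
Node 0 (S = 35): V_0 = e^(−0.05)·[0.6328·0.3493 + 0.3672·4.1195] = 1.6490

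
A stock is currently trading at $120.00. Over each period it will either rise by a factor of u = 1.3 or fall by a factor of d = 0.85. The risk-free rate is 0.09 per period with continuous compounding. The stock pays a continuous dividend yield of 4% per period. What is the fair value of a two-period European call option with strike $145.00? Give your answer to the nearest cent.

$9.66

Per-period risk-free factor R = e^0.09 = 1.0942; dividend-adjusted growth = e^(0.09−0.04) = 1.0513.
Risk-neutral probability p = (1.0513 − 0.85)/(1.3 − 0.85) = 0.2013/0.4500 = 0.4473
Terminal stock prices: S_uu = 202.8, S_ud = 132.6, S_dd = 86.7
Terminal payoffs (S − K): max(57.8, 0) = 57.8, max(-12.4, 0) = 0, max(-58.3, 0) = 0
Node u (S = 156): V_u = e^(−0.09)·[0.4473·57.8000 + 0.5527·0.0000] = 23.6271
Node d (S = 102): V_d = e^(−0.09)·[0.4473·0.0000 + 0.5527·0.0000] = 0.0000
Node 0 (S = 120): V_0 = e^(−0.09)·[0.4473·23.6271 + 0.5527·0.0000] = 9.6581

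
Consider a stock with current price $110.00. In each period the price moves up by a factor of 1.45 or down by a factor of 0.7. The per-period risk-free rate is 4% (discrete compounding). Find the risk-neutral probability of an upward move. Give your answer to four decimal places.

Risk-neutral probability p = (1 + 0.04 − 0.7)/(1.45 − 0.7) = 0.3400/0.7500 = 0.4533

p = 0.4533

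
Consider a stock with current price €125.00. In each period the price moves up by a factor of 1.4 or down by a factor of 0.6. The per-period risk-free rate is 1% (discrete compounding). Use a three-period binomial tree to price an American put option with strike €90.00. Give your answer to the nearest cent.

Risk-neutral probability p = (1 + 0.01 − 0.6)/(1.4 − 0.6) = 0.4100/0.8000 = 0.5125
Terminal stock prices: S_uuu = 343, S_uud = 147, S_udd = 63, S_ddd = 27
Terminal payoffs (K − S): max(-253, 0) = 0, max(-57, 0) = 0, max(27, 0) = 27, max(63, 0) = 63
Node uu (S = 245): continuation = 1/1.01·[0.5125·0.0000 + 0.4875·0.0000] = 0.0000; exercise value = 0.0000 ≤ continuation, so V_uu = 0.0000
Node ud (S = 105): continuation = 1/1.01·[0.5125·0.0000 + 0.4875·27.0000] = 13.0322; exercise value = 0.0000 ≤ continuation, so V_ud = 13.0322
Node dd (S = 45): continuation = 1/1.01·[0.5125·27.0000 + 0.4875·63.0000] = 44.1089; exercise value = 45.0000 > continuation, so V_dd = 45.0000 (exercise)
Node u (S = 175): continuation = 1/1.01·[0.5125·0.0000 + 0.4875·13.0322] = 6.2903; exercise value = 0.0000 ≤ continuation, so V_u = 6.2903
Node d (S = 75): continuation = 1/1.01·[0.5125·13.0322 + 0.4875·45.0000] = 28.3332; exercise value = 15.0000 ≤ continuation, so V_d = 28.3332
Node 0 (S = 125): continuation = 1/1.01·[0.5125·6.2903 + 0.4875·28.3332] = 16.8675; exercise value = 0.0000 ≤ continuation, so V_0 = 16.8675

€16.87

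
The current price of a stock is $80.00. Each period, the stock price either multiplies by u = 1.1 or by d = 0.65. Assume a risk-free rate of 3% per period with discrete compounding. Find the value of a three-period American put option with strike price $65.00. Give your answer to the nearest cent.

$3.14

Risk-neutral probability p = (1 + 0.03 − 0.65)/(1.1 − 0.65) = 0.3800/0.4500 = 0.8444
Terminal stock prices: S_uuu = 106.5, S_uud = 62.92, S_udd = 37.18, S_ddd = 21.97
Terminal payoffs (K − S): max(-41.48, 0) = 0, max(2.08, 0) = 2.08, max(27.82, 0) = 27.82, max(43.03, 0) = 43.03
Node uu (S = 96.8): continuation = 1/1.03·[0.8444·0.0000 + 0.1556·2.0800] = 0.3141; exercise value = 0.0000 ≤ continuation, so V_uu = 0.3141
Node ud (S = 57.2): continuation = 1/1.03·[0.8444·2.0800 + 0.1556·27.8200] = 5.9068; exercise value = 7.8000 > continuation, so V_ud = 7.8000 (exercise)
Node dd (S = 33.8): continuation = 1/1.03·[0.8444·27.8200 + 0.1556·43.0300] = 29.3068; exercise value = 31.2000 > continuation, so V_dd = 31.2000 (exercise)
Node u (S = 88): continuation = 1/1.03·[0.8444·0.3141 + 0.1556·7.8000] = 1.4355; exercise value = 0.0000 ≤ continuation, so V_u = 1.4355
Node d (S = 52): continuation = 1/1.03·[0.8444·7.8000 + 0.1556·31.2000] = 11.1068; exercise value = 13.0000 > continuation, so V_d = 13.0000 (exercise)
Node 0 (S = 80): continuation = 1/1.03·[0.8444·1.4355 + 0.1556·13.0000] = 3.1402; exercise value = 0.0000 ≤ continuation, so V_0 = 3.1402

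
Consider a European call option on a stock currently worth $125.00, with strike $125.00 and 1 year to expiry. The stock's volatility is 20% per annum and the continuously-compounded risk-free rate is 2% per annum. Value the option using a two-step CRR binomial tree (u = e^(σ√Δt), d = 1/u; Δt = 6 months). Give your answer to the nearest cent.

$10.02

CRR parameters: u = e^(σ√Δt) = e^(0.2·√0.5) = 1.1519, d = 1/u = 0.8681
Per-period rate: rΔt = 0.02·0.5 = 0.01, so R = e^0.01 = 1.0101
Risk-neutral probability p = (e^0.01 − 0.8681)/(1.1519 − 0.8681) = 0.1419/0.2838 = 0.5001
Terminal stock prices: S_uu = 165.9, S_ud = 125, S_dd = 94.2
Terminal payoffs (S − K): max(40.86, 0) = 40.86, max(0, 0) = 0, max(-30.8, 0) = 0
Node u (S = 144): V_u = e^(−0.01)·[0.5001·40.8621 + 0.4999·0.0000] = 20.2325
Node d (S = 108.5): V_d = e^(−0.01)·[0.5001·0.0000 + 0.4999·0.0000] = 0.0000
Node 0 (S = 125): V_0 = e^(−0.01)·[0.5001·20.2325 + 0.4999·0.0000] = 10.0180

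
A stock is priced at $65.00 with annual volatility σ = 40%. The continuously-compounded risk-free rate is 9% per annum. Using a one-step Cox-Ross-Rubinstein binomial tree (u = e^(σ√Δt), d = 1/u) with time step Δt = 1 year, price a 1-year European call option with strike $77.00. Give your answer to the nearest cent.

$9.42

CRR parameters: u = e^(σ√Δt) = e^(0.4·√1) = 1.4918, d = 1/u = 0.6703
Per-period rate: rΔt = 0.09·1 = 0.09, so R = e^0.09 = 1.0942
Risk-neutral probability p = (e^0.09 − 0.6703)/(1.4918 − 0.6703) = 0.4239/0.8215 = 0.5159
Terminal stock prices: S_u = 96.97, S_d = 43.57
Terminal payoffs (S − K): max(19.97, 0) = 19.97, max(-33.43, 0) = 0
Node 0 (S = 65): V_0 = e^(−0.09)·[0.5159·19.9686 + 0.4841·0.0000] = 9.4160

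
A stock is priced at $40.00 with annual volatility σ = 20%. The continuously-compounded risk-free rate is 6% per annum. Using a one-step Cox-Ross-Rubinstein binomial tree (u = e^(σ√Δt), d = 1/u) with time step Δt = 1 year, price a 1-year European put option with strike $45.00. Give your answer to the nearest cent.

$4.57

CRR parameters: u = e^(σ√Δt) = e^(0.2·√1) = 1.2214, d = 1/u = 0.8187
Per-period rate: rΔt = 0.06·1 = 0.06, so R = e^0.06 = 1.0618
Risk-neutral probability p = (e^0.06 − 0.8187)/(1.2214 − 0.8187) = 0.2431/0.4027 = 0.6037
Terminal stock prices: S_u = 48.86, S_d = 32.75
Terminal payoffs (K − S): max(-3.856, 0) = 0, max(12.25, 0) = 12.25
Node 0 (S = 40): V_0 = e^(−0.06)·[0.6037·0.0000 + 0.3963·12.2508] = 4.5719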